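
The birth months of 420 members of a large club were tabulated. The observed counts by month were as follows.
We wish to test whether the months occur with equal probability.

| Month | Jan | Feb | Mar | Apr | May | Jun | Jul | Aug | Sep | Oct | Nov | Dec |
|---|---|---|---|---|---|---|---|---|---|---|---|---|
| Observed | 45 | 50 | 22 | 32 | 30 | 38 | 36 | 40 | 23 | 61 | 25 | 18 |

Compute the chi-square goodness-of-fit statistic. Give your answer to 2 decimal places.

50.63

Under H₀ each category has probability 1/12, so each expected count is 420/12 = 35.
cat         O        E   (O−E)²/E
Jan        45       35      2.857
Feb        50       35      6.429
Mar        22       35      4.829
Apr        32       35      0.257
May        30       35      0.714
Jun        38       35      0.257
Jul        36       35      0.029
Aug        40       35      0.714
Sep        23       35      4.114
Oct        61       35     19.314
Nov        25       35      2.857
Dec        18       35      8.257
Sum = 50.63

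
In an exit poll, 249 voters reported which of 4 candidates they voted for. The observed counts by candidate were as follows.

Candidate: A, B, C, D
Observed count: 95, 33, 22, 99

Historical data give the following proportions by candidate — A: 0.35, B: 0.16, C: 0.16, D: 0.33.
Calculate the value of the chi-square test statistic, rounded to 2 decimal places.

13.32

Expected counts E_i = n·p_i: 249×0.35 = 87.15, 249×0.16 = 39.84, 249×0.16 = 39.84, 249×0.33 = 82.17.
χ² = (95−87.15)²/87.15 + (33−39.84)²/39.84 + (22−39.84)²/39.84 + (99−82.17)²/82.17
   = 0.707 + 1.174 + 7.989 + 3.447
Sum = 13.32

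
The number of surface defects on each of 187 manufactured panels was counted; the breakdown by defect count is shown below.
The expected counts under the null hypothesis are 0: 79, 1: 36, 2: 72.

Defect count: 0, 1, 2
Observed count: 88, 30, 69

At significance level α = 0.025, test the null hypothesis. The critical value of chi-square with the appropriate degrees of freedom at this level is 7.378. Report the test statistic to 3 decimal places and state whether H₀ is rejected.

2.150; do not reject

χ² = (88−79)²/79 + (30−36)²/36 + (69−72)²/72
   = 1.0253 + 1.0000 + 0.1250
Sum = 2.150
df = 2. Since 2.150 < 7.378, we do not reject H₀.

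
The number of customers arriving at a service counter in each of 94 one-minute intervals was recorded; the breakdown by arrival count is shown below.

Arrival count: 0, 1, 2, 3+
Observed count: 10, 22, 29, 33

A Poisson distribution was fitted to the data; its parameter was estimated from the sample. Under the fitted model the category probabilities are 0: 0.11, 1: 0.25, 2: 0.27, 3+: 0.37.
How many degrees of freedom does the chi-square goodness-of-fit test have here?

2

There are k = 4 categories and 1 parameter estimated from the data, so df = 4 − 1 − 1 = 2.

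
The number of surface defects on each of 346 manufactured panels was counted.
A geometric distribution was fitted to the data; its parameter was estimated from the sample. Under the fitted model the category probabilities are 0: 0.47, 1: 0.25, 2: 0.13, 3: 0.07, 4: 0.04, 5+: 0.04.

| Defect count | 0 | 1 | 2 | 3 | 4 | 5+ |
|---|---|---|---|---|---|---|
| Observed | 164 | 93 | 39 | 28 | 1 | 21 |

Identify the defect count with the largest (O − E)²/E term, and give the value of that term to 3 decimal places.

4, 11.912

Expected counts E_i = n·p_i: 346×0.47 = 162.62, 346×0.25 = 86.5, 346×0.13 = 44.98, 346×0.07 = 24.22, 346×0.04 = 13.84, 346×0.04 = 13.84.
cat         O        E   (O−E)²/E
0         164   162.62     0.0117
1          93     86.5     0.4884
2          39    44.98     0.7950
3          28    24.22     0.5899
4           1    13.84    11.9123
5+         21    13.84     3.7042
The largest term is for 4: 11.912.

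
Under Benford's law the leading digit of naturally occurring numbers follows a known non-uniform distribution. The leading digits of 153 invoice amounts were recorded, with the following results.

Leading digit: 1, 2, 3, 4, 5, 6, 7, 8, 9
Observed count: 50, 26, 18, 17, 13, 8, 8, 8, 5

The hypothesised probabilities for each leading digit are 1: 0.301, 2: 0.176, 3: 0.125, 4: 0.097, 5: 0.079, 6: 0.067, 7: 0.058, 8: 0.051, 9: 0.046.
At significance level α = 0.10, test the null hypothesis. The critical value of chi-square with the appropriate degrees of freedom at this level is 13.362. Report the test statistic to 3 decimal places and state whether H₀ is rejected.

1.995; do not reject

Expected counts E_i = n·p_i: 153×0.301 = 46.053, 153×0.176 = 26.928, 153×0.125 = 19.125, 153×0.097 = 14.841, 153×0.079 = 12.087, 153×0.067 = 10.251, 153×0.058 = 8.874, 153×0.051 = 7.803, 153×0.046 = 7.038.
cat         O        E   (O−E)²/E
1          50   46.053     0.3383
2          26   26.928     0.0320
3          18   19.125     0.0662
4          17   14.841     0.3141
5          13   12.087     0.0690
6           8   10.251     0.4943
7           8    8.874     0.0861
8           8    7.803     0.0050
9           5    7.038     0.5901
Sum = 1.995
df = 8. Since 1.995 < 13.362, we do not reject H₀.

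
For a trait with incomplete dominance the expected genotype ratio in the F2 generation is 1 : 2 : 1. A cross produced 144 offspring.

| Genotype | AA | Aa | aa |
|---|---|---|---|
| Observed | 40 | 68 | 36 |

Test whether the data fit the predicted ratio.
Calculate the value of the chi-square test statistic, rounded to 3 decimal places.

Ratio total = 4. Expected counts: 144×1/4 = 36, 144×2/4 = 72, 144×1/4 = 36.
cat         O        E   (O−E)²/E
AA         40       36     0.4444
Aa         68       72     0.2222
aa         36       36     0.0000
Sum = 0.667

0.667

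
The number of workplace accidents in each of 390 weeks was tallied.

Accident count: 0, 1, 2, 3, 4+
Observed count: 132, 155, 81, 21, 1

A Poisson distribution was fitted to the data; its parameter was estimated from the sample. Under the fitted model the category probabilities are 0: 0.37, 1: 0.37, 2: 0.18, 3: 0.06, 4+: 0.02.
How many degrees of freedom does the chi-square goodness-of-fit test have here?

3

There are k = 5 categories and 1 parameter estimated from the data, so df = 5 − 1 − 1 = 3.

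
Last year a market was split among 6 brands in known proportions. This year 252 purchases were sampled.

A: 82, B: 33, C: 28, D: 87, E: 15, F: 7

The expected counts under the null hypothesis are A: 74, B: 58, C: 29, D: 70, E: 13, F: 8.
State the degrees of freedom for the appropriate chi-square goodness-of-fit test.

5

There are k = 6 categories and no parameters were estimated from the data, so df = 6 − 1 = 5.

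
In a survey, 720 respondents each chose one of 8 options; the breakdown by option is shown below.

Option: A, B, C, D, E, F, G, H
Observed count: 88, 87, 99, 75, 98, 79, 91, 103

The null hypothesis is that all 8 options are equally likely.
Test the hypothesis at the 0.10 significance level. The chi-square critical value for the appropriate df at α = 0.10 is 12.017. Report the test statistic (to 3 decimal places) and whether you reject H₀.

Expected count for each of the 8 categories: 720/8 = 90.
cat         O        E   (O−E)²/E
A          88       90     0.0444
B          87       90     0.1000
C          99       90     0.9000
D          75       90     2.5000
E          98       90     0.7111
F          79       90     1.3444
G          91       90     0.0111
H         103       90     1.8778
Sum = 7.489
df = 7. Since 7.489 < 12.017, we do not reject H₀.

7.489; do not reject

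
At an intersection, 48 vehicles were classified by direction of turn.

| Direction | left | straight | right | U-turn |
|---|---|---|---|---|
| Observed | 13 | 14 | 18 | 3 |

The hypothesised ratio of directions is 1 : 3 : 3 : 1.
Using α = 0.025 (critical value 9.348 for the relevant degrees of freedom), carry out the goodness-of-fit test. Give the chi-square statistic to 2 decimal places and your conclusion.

Ratio total = 8. Expected counts: 48×1/8 = 6, 48×3/8 = 18, 48×3/8 = 18, 48×1/8 = 6.
cat           O        E   (O−E)²/E
left         13        6      8.167
straight     14       18      0.889
right        18       18      0.000
U-turn        3        6      1.500
Sum = 10.56
df = 3. Since 10.56 > 9.348, we reject H₀.

10.56; reject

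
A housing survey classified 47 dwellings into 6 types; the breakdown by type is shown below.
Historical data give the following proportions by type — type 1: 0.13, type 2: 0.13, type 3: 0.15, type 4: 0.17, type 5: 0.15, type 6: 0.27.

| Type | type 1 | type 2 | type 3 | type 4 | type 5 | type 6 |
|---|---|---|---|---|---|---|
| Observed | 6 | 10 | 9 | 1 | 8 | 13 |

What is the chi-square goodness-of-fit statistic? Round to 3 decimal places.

Expected counts E_i = n·p_i: 47×0.13 = 6.11, 47×0.13 = 6.11, 47×0.15 = 7.05, 47×0.17 = 7.99, 47×0.15 = 7.05, 47×0.27 = 12.69.
χ² = (6−6.11)²/6.11 + (10−6.11)²/6.11 + (9−7.05)²/7.05 + (1−7.99)²/7.99 + (8−7.05)²/7.05 + (13−12.69)²/12.69
   = 0.0020 + 2.4766 + 0.5394 + 6.1152 + 0.1280 + 0.0076
Sum = 9.269

9.269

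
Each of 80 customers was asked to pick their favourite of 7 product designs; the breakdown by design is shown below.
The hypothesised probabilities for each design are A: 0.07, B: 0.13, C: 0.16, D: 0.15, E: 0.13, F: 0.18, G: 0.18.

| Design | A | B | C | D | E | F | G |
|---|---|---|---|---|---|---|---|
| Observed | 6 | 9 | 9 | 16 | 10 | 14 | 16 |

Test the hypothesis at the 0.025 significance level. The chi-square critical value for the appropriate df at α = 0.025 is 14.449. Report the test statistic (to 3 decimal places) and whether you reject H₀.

2.883; do not reject

Expected counts E_i = n·p_i: 80×0.07 = 5.6, 80×0.13 = 10.4, 80×0.16 = 12.8, 80×0.15 = 12, 80×0.13 = 10.4, 80×0.18 = 14.4, 80×0.18 = 14.4.
A: (6 − 5.6)²/5.6 = 0.16/5.6 = 0.0286
B: (9 − 10.4)²/10.4 = 1.96/10.4 = 0.1885
C: (9 − 12.8)²/12.8 = 14.44/12.8 = 1.1281
D: (16 − 12)²/12 = 16/12 = 1.3333
E: (10 − 10.4)²/10.4 = 0.16/10.4 = 0.0154
F: (14 − 14.4)²/14.4 = 0.16/14.4 = 0.0111
G: (16 − 14.4)²/14.4 = 2.56/14.4 = 0.1778
Sum = 2.883
df = 6. Since 2.883 < 14.449, we do not reject H₀.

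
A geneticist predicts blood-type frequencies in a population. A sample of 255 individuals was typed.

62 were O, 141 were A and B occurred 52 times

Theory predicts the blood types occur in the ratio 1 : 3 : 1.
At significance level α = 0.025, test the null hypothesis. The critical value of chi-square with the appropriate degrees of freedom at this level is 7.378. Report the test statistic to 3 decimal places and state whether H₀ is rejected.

3.333; do not reject

Ratio total = 5. Expected counts: 255×1/5 = 51, 255×3/5 = 153, 255×1/5 = 51.
O: (62 − 51)²/51 = 121/51 = 2.3725
A: (141 − 153)²/153 = 144/153 = 0.9412
B: (52 − 51)²/51 = 1/51 = 0.0196
Sum = 3.333
df = 2. Since 3.333 < 7.378, we do not reject H₀.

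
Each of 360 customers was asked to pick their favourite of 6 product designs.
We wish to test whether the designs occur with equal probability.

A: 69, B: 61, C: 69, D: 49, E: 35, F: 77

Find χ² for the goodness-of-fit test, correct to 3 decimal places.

19.967

Under H₀ each category has probability 1/6, so each expected count is 360/6 = 60.
χ² = (69−60)²/60 + (61−60)²/60 + (69−60)²/60 + (49−60)²/60 + (35−60)²/60 + (77−60)²/60
   = 1.3500 + 0.0167 + 1.3500 + 2.0167 + 10.4167 + 4.8167
Sum = 19.967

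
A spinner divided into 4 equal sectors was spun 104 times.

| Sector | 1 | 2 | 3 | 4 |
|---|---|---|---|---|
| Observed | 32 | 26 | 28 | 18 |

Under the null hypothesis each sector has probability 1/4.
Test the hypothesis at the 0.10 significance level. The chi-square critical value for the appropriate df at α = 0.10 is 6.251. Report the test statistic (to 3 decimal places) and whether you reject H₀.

4.000; do not reject

Under H₀ each category has probability 1/4, so each expected count is 104/4 = 26.
χ² = (32−26)²/26 + (26−26)²/26 + (28−26)²/26 + (18−26)²/26
   = 1.3846 + 0.0000 + 0.1538 + 2.4615
Sum = 4.000
df = 3. Since 4.000 < 6.251, we do not reject H₀.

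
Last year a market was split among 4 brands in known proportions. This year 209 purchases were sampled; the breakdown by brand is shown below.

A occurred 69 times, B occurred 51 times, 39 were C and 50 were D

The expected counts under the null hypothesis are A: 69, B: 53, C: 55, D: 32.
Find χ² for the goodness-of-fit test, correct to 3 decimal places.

14.855

cat         O        E   (O−E)²/E
A          69       69     0.0000
B          51       53     0.0755
C          39       55     4.6545
D          50       32    10.1250
Sum = 14.855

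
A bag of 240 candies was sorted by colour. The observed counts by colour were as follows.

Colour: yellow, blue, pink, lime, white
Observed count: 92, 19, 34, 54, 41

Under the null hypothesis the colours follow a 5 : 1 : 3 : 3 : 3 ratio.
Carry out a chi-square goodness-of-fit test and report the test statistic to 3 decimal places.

Ratio total = 15. Expected counts: 240×5/15 = 80, 240×1/15 = 16, 240×3/15 = 48, 240×3/15 = 48, 240×3/15 = 48.
yellow: (92 − 80)²/80 = 144/80 = 1.8000
blue: (19 − 16)²/16 = 9/16 = 0.5625
pink: (34 − 48)²/48 = 196/48 = 4.0833
lime: (54 − 48)²/48 = 36/48 = 0.7500
white: (41 − 48)²/48 = 49/48 = 1.0208
Sum = 8.217

8.217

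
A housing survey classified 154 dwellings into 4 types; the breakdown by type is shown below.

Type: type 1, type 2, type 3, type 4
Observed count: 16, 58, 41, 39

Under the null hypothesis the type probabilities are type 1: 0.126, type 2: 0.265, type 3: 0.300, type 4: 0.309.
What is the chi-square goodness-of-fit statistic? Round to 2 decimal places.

9.97

Expected counts E_i = n·p_i: 154×0.126 = 19.404, 154×0.265 = 40.81, 154×0.300 = 46.2, 154×0.309 = 47.586.
type 1: (16 − 19.404)²/19.404 = 11.587216/19.404 = 0.597
type 2: (58 − 40.81)²/40.81 = 295.4961/40.81 = 7.241
type 3: (41 − 46.2)²/46.2 = 27.04/46.2 = 0.585
type 4: (39 − 47.586)²/47.586 = 73.719396/47.586 = 1.549
Sum = 9.97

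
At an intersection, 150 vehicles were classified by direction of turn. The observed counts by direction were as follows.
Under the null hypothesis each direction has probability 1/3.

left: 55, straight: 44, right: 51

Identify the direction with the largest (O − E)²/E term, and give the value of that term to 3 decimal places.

Expected count for each of the 3 categories: 150/3 = 50.
χ² = (55−50)²/50 + (44−50)²/50 + (51−50)²/50
   = 0.5000 + 0.7200 + 0.0200
The largest term is for straight: 0.720.

straight, 0.720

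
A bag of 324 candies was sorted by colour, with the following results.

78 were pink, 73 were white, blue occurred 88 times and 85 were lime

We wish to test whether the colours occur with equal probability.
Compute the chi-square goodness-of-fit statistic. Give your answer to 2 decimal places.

1.70

Expected count for each of the 4 categories: 324/4 = 81.
pink: (78 − 81)²/81 = 9/81 = 0.111
white: (73 − 81)²/81 = 64/81 = 0.790
blue: (88 − 81)²/81 = 49/81 = 0.605
lime: (85 − 81)²/81 = 16/81 = 0.198
Sum = 1.70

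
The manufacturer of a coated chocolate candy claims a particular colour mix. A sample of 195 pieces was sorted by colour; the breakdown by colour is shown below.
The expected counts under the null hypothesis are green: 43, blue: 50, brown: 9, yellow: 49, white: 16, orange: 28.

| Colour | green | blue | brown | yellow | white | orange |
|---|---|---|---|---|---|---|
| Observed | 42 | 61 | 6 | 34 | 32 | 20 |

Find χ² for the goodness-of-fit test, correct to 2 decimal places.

26.32

green: (42 − 43)²/43 = 1/43 = 0.023
blue: (61 − 50)²/50 = 121/50 = 2.420
brown: (6 − 9)²/9 = 9/9 = 1.000
yellow: (34 − 49)²/49 = 225/49 = 4.592
white: (32 − 16)²/16 = 256/16 = 16.000
orange: (20 − 28)²/28 = 64/28 = 2.286
Sum = 26.32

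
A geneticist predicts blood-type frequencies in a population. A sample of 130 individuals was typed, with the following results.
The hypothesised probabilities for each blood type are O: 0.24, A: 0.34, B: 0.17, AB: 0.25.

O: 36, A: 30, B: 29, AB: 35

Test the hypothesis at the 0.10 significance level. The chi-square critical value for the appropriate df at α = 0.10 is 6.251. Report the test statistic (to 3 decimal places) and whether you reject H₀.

Expected counts E_i = n·p_i: 130×0.24 = 31.2, 130×0.34 = 44.2, 130×0.17 = 22.1, 130×0.25 = 32.5.
χ² = (36−31.2)²/31.2 + (30−44.2)²/44.2 + (29−22.1)²/22.1 + (35−32.5)²/32.5
   = 0.7385 + 4.5620 + 2.1543 + 0.1923
Sum = 7.647
df = 3. Since 7.647 > 6.251, we reject H₀.

7.647; reject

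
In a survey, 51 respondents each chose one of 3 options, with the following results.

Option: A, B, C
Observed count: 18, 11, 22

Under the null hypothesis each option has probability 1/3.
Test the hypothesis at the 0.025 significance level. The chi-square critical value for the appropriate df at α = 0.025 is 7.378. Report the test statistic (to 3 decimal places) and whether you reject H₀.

Expected count for each of the 3 categories: 51/3 = 17.
A: (18 − 17)²/17 = 1/17 = 0.0588
B: (11 − 17)²/17 = 36/17 = 2.1176
C: (22 − 17)²/17 = 25/17 = 1.4706
Sum = 3.647
df = 2. Since 3.647 < 7.378, we do not reject H₀.

3.647; do not reject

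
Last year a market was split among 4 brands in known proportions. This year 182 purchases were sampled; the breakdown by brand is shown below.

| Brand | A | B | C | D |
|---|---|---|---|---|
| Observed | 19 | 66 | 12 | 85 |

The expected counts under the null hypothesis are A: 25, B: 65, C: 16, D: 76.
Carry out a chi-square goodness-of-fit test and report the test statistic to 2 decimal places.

3.52

cat         O        E   (O−E)²/E
A          19       25      1.440
B          66       65      0.015
C          12       16      1.000
D          85       76      1.066
Sum = 3.52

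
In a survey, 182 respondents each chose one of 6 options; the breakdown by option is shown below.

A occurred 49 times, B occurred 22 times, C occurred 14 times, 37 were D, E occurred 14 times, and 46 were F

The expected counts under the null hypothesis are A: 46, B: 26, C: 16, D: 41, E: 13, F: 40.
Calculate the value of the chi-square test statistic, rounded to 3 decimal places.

cat         O        E   (O−E)²/E
A          49       46     0.1957
B          22       26     0.6154
C          14       16     0.2500
D          37       41     0.3902
E          14       13     0.0769
F          46       40     0.9000
Sum = 2.428

2.428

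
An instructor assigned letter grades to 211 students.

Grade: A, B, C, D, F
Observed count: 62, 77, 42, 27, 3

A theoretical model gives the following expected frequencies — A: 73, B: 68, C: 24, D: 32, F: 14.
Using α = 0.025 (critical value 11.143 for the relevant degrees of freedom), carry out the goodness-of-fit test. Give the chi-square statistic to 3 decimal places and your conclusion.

χ² = (62−73)²/73 + (77−68)²/68 + (42−24)²/24 + (27−32)²/32 + (3−14)²/14
   = 1.6575 + 1.1912 + 13.5000 + 0.7813 + 8.6429
Sum = 25.773
df = 4. Since 25.773 > 11.143, we reject H₀.

25.773; reject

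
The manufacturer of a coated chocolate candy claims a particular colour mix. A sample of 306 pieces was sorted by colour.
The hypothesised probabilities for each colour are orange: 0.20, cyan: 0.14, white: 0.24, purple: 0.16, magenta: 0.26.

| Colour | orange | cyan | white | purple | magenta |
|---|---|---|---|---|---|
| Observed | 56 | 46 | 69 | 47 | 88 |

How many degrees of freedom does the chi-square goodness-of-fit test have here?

There are k = 5 categories and no parameters were estimated from the data, so df = 5 − 1 = 4.

4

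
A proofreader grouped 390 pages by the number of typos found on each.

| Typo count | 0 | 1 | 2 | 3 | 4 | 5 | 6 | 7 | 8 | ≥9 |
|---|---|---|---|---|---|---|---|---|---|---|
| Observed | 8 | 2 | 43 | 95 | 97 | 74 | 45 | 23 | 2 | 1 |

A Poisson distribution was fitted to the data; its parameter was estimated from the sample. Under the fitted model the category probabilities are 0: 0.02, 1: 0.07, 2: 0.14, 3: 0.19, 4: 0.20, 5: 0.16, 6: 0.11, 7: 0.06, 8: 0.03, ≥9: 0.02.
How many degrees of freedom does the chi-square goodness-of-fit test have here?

8

There are k = 10 categories and 1 parameter estimated from the data, so df = 10 − 1 − 1 = 8.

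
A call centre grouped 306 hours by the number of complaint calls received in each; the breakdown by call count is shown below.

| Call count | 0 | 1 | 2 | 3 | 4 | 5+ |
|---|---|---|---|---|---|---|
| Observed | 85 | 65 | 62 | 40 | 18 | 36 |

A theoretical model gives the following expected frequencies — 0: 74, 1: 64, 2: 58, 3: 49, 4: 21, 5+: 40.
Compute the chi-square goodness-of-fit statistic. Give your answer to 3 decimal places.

4.408

χ² = (85−74)²/74 + (65−64)²/64 + (62−58)²/58 + (40−49)²/49 + (18−21)²/21 + (36−40)²/40
   = 1.6351 + 0.0156 + 0.2759 + 1.6531 + 0.4286 + 0.4000
Sum = 4.408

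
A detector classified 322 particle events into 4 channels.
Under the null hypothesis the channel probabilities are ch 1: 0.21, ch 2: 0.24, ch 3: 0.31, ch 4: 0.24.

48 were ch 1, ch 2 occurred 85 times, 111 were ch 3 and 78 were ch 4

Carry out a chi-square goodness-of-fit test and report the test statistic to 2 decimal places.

Expected counts E_i = n·p_i: 322×0.21 = 67.62, 322×0.24 = 77.28, 322×0.31 = 99.82, 322×0.24 = 77.28.
χ² = (48−67.62)²/67.62 + (85−77.28)²/77.28 + (111−99.82)²/99.82 + (78−77.28)²/77.28
   = 5.693 + 0.771 + 1.252 + 0.007
Sum = 7.72

7.72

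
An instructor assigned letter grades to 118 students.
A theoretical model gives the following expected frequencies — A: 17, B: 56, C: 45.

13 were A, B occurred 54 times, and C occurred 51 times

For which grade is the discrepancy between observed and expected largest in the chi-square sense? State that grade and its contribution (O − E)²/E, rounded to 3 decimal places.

cat         O        E   (O−E)²/E
A          13       17     0.9412
B          54       56     0.0714
C          51       45     0.8000
The largest term is for A: 0.941.

A, 0.941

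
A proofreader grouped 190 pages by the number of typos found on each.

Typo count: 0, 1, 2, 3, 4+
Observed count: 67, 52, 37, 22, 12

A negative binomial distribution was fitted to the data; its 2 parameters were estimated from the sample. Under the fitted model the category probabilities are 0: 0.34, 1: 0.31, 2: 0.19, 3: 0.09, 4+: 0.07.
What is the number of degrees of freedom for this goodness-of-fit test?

2

There are k = 5 categories and 2 parameters estimated from the data, so df = 5 − 1 − 2 = 2.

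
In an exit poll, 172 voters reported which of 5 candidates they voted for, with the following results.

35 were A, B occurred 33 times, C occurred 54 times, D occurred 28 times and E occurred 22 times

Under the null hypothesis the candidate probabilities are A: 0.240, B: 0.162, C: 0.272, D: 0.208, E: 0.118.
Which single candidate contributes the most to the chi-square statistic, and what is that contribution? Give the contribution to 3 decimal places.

D, 1.690

Expected counts E_i = n·p_i: 172×0.240 = 41.28, 172×0.162 = 27.864, 172×0.272 = 46.784, 172×0.208 = 35.776, 172×0.118 = 20.296.
χ² = (35−41.28)²/41.28 + (33−27.864)²/27.864 + (54−46.784)²/46.784 + (28−35.776)²/35.776 + (22−20.296)²/20.296
   = 0.9554 + 0.9467 + 1.1130 + 1.6901 + 0.1431
The largest term is for D: 1.690.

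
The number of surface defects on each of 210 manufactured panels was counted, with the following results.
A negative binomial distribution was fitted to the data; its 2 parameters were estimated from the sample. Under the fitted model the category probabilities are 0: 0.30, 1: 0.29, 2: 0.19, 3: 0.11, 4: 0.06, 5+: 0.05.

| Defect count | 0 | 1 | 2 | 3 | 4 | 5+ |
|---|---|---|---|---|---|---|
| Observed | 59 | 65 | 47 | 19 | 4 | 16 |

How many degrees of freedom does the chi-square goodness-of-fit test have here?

3

There are k = 6 categories and 2 parameters estimated from the data, so df = 6 − 1 − 2 = 3.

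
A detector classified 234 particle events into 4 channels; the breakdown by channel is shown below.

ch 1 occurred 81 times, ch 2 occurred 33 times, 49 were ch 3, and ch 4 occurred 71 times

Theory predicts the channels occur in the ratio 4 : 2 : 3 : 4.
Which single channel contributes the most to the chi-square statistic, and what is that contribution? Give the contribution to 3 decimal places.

Ratio total = 13. Expected counts: 234×4/13 = 72, 234×2/13 = 36, 234×3/13 = 54, 234×4/13 = 72.
cat         O        E   (O−E)²/E
ch 1       81       72     1.1250
ch 2       33       36     0.2500
ch 3       49       54     0.4630
ch 4       71       72     0.0139
The largest term is for ch 1: 1.125.

ch 1, 1.125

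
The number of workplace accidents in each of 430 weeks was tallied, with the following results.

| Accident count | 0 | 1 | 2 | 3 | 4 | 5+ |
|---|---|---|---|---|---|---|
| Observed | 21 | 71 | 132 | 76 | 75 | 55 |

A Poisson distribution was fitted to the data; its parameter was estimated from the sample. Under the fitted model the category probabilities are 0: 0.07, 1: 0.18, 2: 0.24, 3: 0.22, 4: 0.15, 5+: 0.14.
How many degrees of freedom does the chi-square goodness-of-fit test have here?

There are k = 6 categories and 1 parameter estimated from the data, so df = 6 − 1 − 1 = 4.

4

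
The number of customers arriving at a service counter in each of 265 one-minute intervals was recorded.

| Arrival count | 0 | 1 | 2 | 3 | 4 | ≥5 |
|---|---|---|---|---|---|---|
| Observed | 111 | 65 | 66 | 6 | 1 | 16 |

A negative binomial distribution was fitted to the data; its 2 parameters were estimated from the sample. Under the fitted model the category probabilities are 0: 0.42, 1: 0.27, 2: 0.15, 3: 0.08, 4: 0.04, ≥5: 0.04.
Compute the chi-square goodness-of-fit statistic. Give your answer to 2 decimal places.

40.28

Expected counts E_i = n·p_i: 265×0.42 = 111.3, 265×0.27 = 71.55, 265×0.15 = 39.75, 265×0.08 = 21.2, 265×0.04 = 10.6, 265×0.04 = 10.6.
0: (111 − 111.3)²/111.3 = 0.09/111.3 = 0.001
1: (65 − 71.55)²/71.55 = 42.9025/71.55 = 0.600
2: (66 − 39.75)²/39.75 = 689.0625/39.75 = 17.335
3: (6 − 21.2)²/21.2 = 231.04/21.2 = 10.898
4: (1 − 10.6)²/10.6 = 92.16/10.6 = 8.694
≥5: (16 − 10.6)²/10.6 = 29.16/10.6 = 2.751
Sum = 40.28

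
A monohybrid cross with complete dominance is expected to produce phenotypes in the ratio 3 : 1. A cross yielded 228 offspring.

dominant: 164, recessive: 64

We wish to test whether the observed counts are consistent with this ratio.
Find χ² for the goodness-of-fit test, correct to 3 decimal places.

1.146

Ratio total = 4. Expected counts: 228×3/4 = 171, 228×1/4 = 57.
dominant: (164 − 171)²/171 = 49/171 = 0.2865
recessive: (64 − 57)²/57 = 49/57 = 0.8596
Sum = 1.146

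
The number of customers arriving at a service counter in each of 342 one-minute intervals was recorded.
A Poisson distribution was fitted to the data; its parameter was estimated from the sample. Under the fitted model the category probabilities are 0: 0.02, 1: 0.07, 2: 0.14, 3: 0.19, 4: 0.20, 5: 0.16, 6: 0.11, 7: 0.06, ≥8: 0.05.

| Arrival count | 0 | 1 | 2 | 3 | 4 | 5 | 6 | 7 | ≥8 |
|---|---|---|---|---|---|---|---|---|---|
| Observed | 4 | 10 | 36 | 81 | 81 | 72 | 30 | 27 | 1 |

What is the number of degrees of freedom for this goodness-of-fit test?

7

There are k = 9 categories and 1 parameter estimated from the data, so df = 9 − 1 − 1 = 7.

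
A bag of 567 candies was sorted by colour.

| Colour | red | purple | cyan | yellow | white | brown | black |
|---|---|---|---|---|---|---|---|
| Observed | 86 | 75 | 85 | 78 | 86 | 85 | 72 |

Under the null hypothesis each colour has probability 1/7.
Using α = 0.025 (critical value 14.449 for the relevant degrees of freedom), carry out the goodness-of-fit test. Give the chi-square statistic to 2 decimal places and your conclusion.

2.57; do not reject

Expected count for each of the 7 categories: 567/7 = 81.
red: (86 − 81)²/81 = 25/81 = 0.309
purple: (75 − 81)²/81 = 36/81 = 0.444
cyan: (85 − 81)²/81 = 16/81 = 0.198
yellow: (78 − 81)²/81 = 9/81 = 0.111
white: (86 − 81)²/81 = 25/81 = 0.309
brown: (85 − 81)²/81 = 16/81 = 0.198
black: (72 − 81)²/81 = 81/81 = 1.000
Sum = 2.57
df = 6. Since 2.57 < 14.449, we do not reject H₀.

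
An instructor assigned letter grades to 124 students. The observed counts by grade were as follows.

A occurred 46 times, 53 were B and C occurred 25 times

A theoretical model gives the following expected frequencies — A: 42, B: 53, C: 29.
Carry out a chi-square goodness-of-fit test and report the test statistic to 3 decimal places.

0.933

A: (46 − 42)²/42 = 16/42 = 0.3810
B: (53 − 53)²/53 = 0/53 = 0.0000
C: (25 − 29)²/29 = 16/29 = 0.5517
Sum = 0.933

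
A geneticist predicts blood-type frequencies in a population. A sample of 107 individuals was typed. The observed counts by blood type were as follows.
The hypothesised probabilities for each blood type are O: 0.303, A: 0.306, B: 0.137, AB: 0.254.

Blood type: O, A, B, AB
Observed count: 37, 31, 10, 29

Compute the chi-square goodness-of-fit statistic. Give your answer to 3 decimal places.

Expected counts E_i = n·p_i: 107×0.303 = 32.421, 107×0.306 = 32.742, 107×0.137 = 14.659, 107×0.254 = 27.178.
χ² = (37−32.421)²/32.421 + (31−32.742)²/32.742 + (10−14.659)²/14.659 + (29−27.178)²/27.178
   = 0.6467 + 0.0927 + 1.4807 + 0.1221
Sum = 2.342

2.342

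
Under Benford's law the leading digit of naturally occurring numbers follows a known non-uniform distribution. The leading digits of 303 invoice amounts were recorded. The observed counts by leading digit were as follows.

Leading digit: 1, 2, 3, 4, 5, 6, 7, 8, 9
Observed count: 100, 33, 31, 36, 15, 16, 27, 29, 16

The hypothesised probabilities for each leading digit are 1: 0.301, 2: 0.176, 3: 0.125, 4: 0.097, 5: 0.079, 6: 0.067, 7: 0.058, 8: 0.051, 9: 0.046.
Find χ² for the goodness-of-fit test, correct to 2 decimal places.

32.82

Expected counts E_i = n·p_i: 303×0.301 = 91.203, 303×0.176 = 53.328, 303×0.125 = 37.875, 303×0.097 = 29.391, 303×0.079 = 23.937, 303×0.067 = 20.301, 303×0.058 = 17.574, 303×0.051 = 15.453, 303×0.046 = 13.938.
cat         O        E   (O−E)²/E
1         100   91.203      0.849
2          33   53.328      7.749
3          31   37.875      1.248
4          36   29.391      1.486
5          15   23.937      3.337
6          16   20.301      0.911
7          27   17.574      5.056
8          29   15.453     11.876
9          16   13.938      0.305
Sum = 32.82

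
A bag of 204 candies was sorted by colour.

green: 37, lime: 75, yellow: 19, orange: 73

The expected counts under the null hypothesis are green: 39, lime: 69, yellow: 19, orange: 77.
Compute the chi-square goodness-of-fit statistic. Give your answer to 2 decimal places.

0.83

green: (37 − 39)²/39 = 4/39 = 0.103
lime: (75 − 69)²/69 = 36/69 = 0.522
yellow: (19 − 19)²/19 = 0/19 = 0.000
orange: (73 − 77)²/77 = 16/77 = 0.208
Sum = 0.83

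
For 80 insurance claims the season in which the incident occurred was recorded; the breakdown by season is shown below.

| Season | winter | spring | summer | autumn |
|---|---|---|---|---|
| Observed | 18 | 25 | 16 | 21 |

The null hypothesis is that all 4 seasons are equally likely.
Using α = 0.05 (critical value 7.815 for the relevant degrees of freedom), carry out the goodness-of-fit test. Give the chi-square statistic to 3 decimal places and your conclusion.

Under H₀ each category has probability 1/4, so each expected count is 80/4 = 20.
cat         O        E   (O−E)²/E
winter     18       20     0.2000
spring     25       20     1.2500
summer     16       20     0.8000
autumn     21       20     0.0500
Sum = 2.300
df = 3. Since 2.300 < 7.815, we do not reject H₀.

2.300; do not reject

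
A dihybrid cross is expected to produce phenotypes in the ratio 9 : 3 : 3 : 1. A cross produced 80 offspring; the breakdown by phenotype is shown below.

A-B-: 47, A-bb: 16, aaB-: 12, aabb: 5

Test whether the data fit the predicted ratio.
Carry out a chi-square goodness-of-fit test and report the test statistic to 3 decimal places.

Ratio total = 16. Expected counts: 80×9/16 = 45, 80×3/16 = 15, 80×3/16 = 15, 80×1/16 = 5.
χ² = (47−45)²/45 + (16−15)²/15 + (12−15)²/15 + (5−5)²/5
   = 0.0889 + 0.0667 + 0.6000 + 0.0000
Sum = 0.756

0.756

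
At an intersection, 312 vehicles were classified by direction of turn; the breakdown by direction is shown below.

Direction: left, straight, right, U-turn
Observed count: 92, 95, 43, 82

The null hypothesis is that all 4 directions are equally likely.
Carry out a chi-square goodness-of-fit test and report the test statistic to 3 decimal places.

Expected count for each of the 4 categories: 312/4 = 78.
cat           O        E   (O−E)²/E
left         92       78     2.5128
straight     95       78     3.7051
right        43       78    15.7051
U-turn       82       78     0.2051
Sum = 22.128

22.128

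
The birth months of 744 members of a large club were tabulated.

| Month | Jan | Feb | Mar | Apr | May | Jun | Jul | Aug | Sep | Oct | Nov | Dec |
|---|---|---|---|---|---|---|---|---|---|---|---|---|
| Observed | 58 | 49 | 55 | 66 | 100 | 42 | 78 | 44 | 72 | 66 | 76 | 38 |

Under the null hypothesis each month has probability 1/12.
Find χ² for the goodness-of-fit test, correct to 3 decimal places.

Expected count for each of the 12 categories: 744/12 = 62.
Jan: (58 − 62)²/62 = 16/62 = 0.2581
Feb: (49 − 62)²/62 = 169/62 = 2.7258
Mar: (55 − 62)²/62 = 49/62 = 0.7903
Apr: (66 − 62)²/62 = 16/62 = 0.2581
May: (100 − 62)²/62 = 1444/62 = 23.2903
Jun: (42 − 62)²/62 = 400/62 = 6.4516
Jul: (78 − 62)²/62 = 256/62 = 4.1290
Aug: (44 − 62)²/62 = 324/62 = 5.2258
Sep: (72 − 62)²/62 = 100/62 = 1.6129
Oct: (66 − 62)²/62 = 16/62 = 0.2581
Nov: (76 − 62)²/62 = 196/62 = 3.1613
Dec: (38 − 62)²/62 = 576/62 = 9.2903
Sum = 57.452

57.452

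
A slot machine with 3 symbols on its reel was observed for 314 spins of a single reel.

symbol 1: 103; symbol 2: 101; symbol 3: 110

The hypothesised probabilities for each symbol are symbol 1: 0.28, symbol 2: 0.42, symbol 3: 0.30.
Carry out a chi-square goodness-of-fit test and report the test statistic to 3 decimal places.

Expected counts E_i = n·p_i: 314×0.28 = 87.92, 314×0.42 = 131.88, 314×0.30 = 94.2.
symbol 1: (103 − 87.92)²/87.92 = 227.4064/87.92 = 2.5865
symbol 2: (101 − 131.88)²/131.88 = 953.5744/131.88 = 7.2306
symbol 3: (110 − 94.2)²/94.2 = 249.64/94.2 = 2.6501
Sum = 12.467

12.467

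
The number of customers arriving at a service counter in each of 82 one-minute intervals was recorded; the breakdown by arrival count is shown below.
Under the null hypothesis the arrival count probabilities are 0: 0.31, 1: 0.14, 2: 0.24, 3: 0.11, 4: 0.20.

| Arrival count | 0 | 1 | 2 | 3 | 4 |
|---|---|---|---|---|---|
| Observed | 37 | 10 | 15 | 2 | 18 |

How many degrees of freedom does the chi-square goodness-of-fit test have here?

4

There are k = 5 categories and no parameters were estimated from the data, so df = 5 − 1 = 4.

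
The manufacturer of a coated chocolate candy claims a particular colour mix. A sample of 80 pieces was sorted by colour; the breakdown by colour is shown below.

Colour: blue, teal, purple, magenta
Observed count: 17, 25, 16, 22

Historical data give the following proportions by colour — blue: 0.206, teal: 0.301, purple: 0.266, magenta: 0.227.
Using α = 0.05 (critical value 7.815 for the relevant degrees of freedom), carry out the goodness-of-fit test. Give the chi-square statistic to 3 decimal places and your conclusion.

Expected counts E_i = n·p_i: 80×0.206 = 16.48, 80×0.301 = 24.08, 80×0.266 = 21.28, 80×0.227 = 18.16.
cat          O        E   (O−E)²/E
blue        17    16.48     0.0164
teal        25    24.08     0.0351
purple      16    21.28     1.3101
magenta     22    18.16     0.8120
Sum = 2.174
df = 3. Since 2.174 < 7.815, we do not reject H₀.

2.174; do not reject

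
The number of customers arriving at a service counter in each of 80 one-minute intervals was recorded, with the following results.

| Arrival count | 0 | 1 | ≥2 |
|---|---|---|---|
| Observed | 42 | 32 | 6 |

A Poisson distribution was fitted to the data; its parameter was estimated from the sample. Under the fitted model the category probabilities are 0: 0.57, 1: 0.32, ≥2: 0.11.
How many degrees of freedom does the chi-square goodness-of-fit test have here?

1

There are k = 3 categories and 1 parameter estimated from the data, so df = 3 − 1 − 1 = 1.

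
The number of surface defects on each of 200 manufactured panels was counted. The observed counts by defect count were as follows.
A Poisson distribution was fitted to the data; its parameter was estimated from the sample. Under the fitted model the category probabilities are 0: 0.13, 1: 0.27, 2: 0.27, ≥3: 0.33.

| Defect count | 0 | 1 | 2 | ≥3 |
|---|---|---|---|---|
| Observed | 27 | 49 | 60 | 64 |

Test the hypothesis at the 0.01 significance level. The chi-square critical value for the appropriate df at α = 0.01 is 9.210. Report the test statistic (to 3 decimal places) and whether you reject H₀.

Expected counts E_i = n·p_i: 200×0.13 = 26, 200×0.27 = 54, 200×0.27 = 54, 200×0.33 = 66.
cat         O        E   (O−E)²/E
0          27       26     0.0385
1          49       54     0.4630
2          60       54     0.6667
≥3         64       66     0.0606
Sum = 1.229
df = 2. Since 1.229 < 9.210, we do not reject H₀.

1.229; do not reject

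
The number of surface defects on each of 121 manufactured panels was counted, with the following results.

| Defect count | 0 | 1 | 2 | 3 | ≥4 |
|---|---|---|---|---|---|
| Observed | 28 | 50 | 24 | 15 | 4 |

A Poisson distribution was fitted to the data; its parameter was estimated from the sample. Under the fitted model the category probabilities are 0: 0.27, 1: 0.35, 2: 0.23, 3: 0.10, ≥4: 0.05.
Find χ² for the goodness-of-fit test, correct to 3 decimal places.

Expected counts E_i = n·p_i: 121×0.27 = 32.67, 121×0.35 = 42.35, 121×0.23 = 27.83, 121×0.10 = 12.1, 121×0.05 = 6.05.
0: (28 − 32.67)²/32.67 = 21.8089/32.67 = 0.6676
1: (50 − 42.35)²/42.35 = 58.5225/42.35 = 1.3819
2: (24 − 27.83)²/27.83 = 14.6689/27.83 = 0.5271
3: (15 − 12.1)²/12.1 = 8.41/12.1 = 0.6950
≥4: (4 − 6.05)²/6.05 = 4.2025/6.05 = 0.6946
Sum = 3.966

3.966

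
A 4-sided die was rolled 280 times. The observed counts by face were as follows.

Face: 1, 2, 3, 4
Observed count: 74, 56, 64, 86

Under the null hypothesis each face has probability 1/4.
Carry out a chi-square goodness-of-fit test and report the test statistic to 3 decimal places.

Under H₀ each category has probability 1/4, so each expected count is 280/4 = 70.
1: (74 − 70)²/70 = 16/70 = 0.2286
2: (56 − 70)²/70 = 196/70 = 2.8000
3: (64 − 70)²/70 = 36/70 = 0.5143
4: (86 − 70)²/70 = 256/70 = 3.6571
Sum = 7.200

7.200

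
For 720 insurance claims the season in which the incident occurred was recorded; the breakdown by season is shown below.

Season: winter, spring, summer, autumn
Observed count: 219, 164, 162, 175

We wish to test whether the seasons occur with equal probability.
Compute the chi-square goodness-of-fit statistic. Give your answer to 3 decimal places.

11.811

Under H₀ each category has probability 1/4, so each expected count is 720/4 = 180.
winter: (219 − 180)²/180 = 1521/180 = 8.4500
spring: (164 − 180)²/180 = 256/180 = 1.4222
summer: (162 − 180)²/180 = 324/180 = 1.8000
autumn: (175 − 180)²/180 = 25/180 = 0.1389
Sum = 11.811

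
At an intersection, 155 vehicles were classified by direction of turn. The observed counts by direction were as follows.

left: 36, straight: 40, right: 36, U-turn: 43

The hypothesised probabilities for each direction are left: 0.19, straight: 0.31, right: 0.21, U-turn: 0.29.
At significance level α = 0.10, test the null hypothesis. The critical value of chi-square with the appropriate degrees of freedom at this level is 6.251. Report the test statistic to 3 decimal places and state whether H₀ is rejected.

Expected counts E_i = n·p_i: 155×0.19 = 29.45, 155×0.31 = 48.05, 155×0.21 = 32.55, 155×0.29 = 44.95.
cat           O        E   (O−E)²/E
left         36    29.45     1.4568
straight     40    48.05     1.3486
right        36    32.55     0.3657
U-turn       43    44.95     0.0846
Sum = 3.256
df = 3. Since 3.256 < 6.251, we do not reject H₀.

3.256; do not reject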